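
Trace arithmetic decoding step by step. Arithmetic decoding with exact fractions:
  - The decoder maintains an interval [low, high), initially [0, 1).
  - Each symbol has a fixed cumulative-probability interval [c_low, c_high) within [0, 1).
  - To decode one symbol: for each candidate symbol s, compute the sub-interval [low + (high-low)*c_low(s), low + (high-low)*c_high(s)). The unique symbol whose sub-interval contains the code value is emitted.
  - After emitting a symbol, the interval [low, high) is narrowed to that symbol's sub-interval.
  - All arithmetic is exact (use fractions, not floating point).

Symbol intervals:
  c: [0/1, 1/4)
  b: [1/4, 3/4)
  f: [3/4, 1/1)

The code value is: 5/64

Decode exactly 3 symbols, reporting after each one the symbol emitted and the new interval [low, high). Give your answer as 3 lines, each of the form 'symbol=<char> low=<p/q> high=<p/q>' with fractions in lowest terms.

Step 1: interval [0/1, 1/1), width = 1/1 - 0/1 = 1/1
  'c': [0/1 + 1/1*0/1, 0/1 + 1/1*1/4) = [0/1, 1/4) <- contains code 5/64
  'b': [0/1 + 1/1*1/4, 0/1 + 1/1*3/4) = [1/4, 3/4)
  'f': [0/1 + 1/1*3/4, 0/1 + 1/1*1/1) = [3/4, 1/1)
  emit 'c', narrow to [0/1, 1/4)
Step 2: interval [0/1, 1/4), width = 1/4 - 0/1 = 1/4
  'c': [0/1 + 1/4*0/1, 0/1 + 1/4*1/4) = [0/1, 1/16)
  'b': [0/1 + 1/4*1/4, 0/1 + 1/4*3/4) = [1/16, 3/16) <- contains code 5/64
  'f': [0/1 + 1/4*3/4, 0/1 + 1/4*1/1) = [3/16, 1/4)
  emit 'b', narrow to [1/16, 3/16)
Step 3: interval [1/16, 3/16), width = 3/16 - 1/16 = 1/8
  'c': [1/16 + 1/8*0/1, 1/16 + 1/8*1/4) = [1/16, 3/32) <- contains code 5/64
  'b': [1/16 + 1/8*1/4, 1/16 + 1/8*3/4) = [3/32, 5/32)
  'f': [1/16 + 1/8*3/4, 1/16 + 1/8*1/1) = [5/32, 3/16)
  emit 'c', narrow to [1/16, 3/32)

Answer: symbol=c low=0/1 high=1/4
symbol=b low=1/16 high=3/16
symbol=c low=1/16 high=3/32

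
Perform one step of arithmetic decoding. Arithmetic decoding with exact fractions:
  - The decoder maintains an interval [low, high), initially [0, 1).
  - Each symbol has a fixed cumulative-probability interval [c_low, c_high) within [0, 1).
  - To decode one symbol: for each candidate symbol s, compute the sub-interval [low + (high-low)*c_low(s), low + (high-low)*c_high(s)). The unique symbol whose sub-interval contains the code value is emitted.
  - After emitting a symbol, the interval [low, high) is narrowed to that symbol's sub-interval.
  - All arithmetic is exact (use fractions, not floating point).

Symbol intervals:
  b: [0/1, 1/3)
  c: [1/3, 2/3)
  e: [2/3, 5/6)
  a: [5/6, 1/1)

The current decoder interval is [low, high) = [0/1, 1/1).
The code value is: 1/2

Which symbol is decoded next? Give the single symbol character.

Interval width = high − low = 1/1 − 0/1 = 1/1
Scaled code = (code − low) / width = (1/2 − 0/1) / 1/1 = 1/2
  b: [0/1, 1/3) 
  c: [1/3, 2/3) ← scaled code falls here ✓
  e: [2/3, 5/6) 
  a: [5/6, 1/1) 

Answer: c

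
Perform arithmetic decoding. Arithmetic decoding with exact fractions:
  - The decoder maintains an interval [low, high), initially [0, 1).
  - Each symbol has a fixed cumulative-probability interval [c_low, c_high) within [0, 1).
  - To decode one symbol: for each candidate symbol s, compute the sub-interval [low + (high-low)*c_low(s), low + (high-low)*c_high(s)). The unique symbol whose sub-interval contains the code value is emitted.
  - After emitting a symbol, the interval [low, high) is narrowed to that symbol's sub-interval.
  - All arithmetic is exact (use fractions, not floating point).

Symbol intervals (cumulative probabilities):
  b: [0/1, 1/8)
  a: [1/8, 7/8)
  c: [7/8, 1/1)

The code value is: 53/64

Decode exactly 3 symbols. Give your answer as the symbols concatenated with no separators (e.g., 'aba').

Step 1: interval [0/1, 1/1), width = 1/1 - 0/1 = 1/1
  'b': [0/1 + 1/1*0/1, 0/1 + 1/1*1/8) = [0/1, 1/8)
  'a': [0/1 + 1/1*1/8, 0/1 + 1/1*7/8) = [1/8, 7/8) <- contains code 53/64
  'c': [0/1 + 1/1*7/8, 0/1 + 1/1*1/1) = [7/8, 1/1)
  emit 'a', narrow to [1/8, 7/8)
Step 2: interval [1/8, 7/8), width = 7/8 - 1/8 = 3/4
  'b': [1/8 + 3/4*0/1, 1/8 + 3/4*1/8) = [1/8, 7/32)
  'a': [1/8 + 3/4*1/8, 1/8 + 3/4*7/8) = [7/32, 25/32)
  'c': [1/8 + 3/4*7/8, 1/8 + 3/4*1/1) = [25/32, 7/8) <- contains code 53/64
  emit 'c', narrow to [25/32, 7/8)
Step 3: interval [25/32, 7/8), width = 7/8 - 25/32 = 3/32
  'b': [25/32 + 3/32*0/1, 25/32 + 3/32*1/8) = [25/32, 203/256)
  'a': [25/32 + 3/32*1/8, 25/32 + 3/32*7/8) = [203/256, 221/256) <- contains code 53/64
  'c': [25/32 + 3/32*7/8, 25/32 + 3/32*1/1) = [221/256, 7/8)
  emit 'a', narrow to [203/256, 221/256)

Answer: aca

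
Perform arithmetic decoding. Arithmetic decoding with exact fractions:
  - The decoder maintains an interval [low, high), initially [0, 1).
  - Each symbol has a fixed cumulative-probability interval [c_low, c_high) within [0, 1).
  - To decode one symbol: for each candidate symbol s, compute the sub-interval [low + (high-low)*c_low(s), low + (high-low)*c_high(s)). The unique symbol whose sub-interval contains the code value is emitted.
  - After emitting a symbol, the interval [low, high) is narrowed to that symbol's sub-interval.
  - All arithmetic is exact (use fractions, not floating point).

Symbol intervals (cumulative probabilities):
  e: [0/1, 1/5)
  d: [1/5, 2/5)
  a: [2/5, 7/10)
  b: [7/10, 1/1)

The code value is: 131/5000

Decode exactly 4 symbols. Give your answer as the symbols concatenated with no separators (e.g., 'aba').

Answer: eeab

Derivation:
Step 1: interval [0/1, 1/1), width = 1/1 - 0/1 = 1/1
  'e': [0/1 + 1/1*0/1, 0/1 + 1/1*1/5) = [0/1, 1/5) <- contains code 131/5000
  'd': [0/1 + 1/1*1/5, 0/1 + 1/1*2/5) = [1/5, 2/5)
  'a': [0/1 + 1/1*2/5, 0/1 + 1/1*7/10) = [2/5, 7/10)
  'b': [0/1 + 1/1*7/10, 0/1 + 1/1*1/1) = [7/10, 1/1)
  emit 'e', narrow to [0/1, 1/5)
Step 2: interval [0/1, 1/5), width = 1/5 - 0/1 = 1/5
  'e': [0/1 + 1/5*0/1, 0/1 + 1/5*1/5) = [0/1, 1/25) <- contains code 131/5000
  'd': [0/1 + 1/5*1/5, 0/1 + 1/5*2/5) = [1/25, 2/25)
  'a': [0/1 + 1/5*2/5, 0/1 + 1/5*7/10) = [2/25, 7/50)
  'b': [0/1 + 1/5*7/10, 0/1 + 1/5*1/1) = [7/50, 1/5)
  emit 'e', narrow to [0/1, 1/25)
Step 3: interval [0/1, 1/25), width = 1/25 - 0/1 = 1/25
  'e': [0/1 + 1/25*0/1, 0/1 + 1/25*1/5) = [0/1, 1/125)
  'd': [0/1 + 1/25*1/5, 0/1 + 1/25*2/5) = [1/125, 2/125)
  'a': [0/1 + 1/25*2/5, 0/1 + 1/25*7/10) = [2/125, 7/250) <- contains code 131/5000
  'b': [0/1 + 1/25*7/10, 0/1 + 1/25*1/1) = [7/250, 1/25)
  emit 'a', narrow to [2/125, 7/250)
Step 4: interval [2/125, 7/250), width = 7/250 - 2/125 = 3/250
  'e': [2/125 + 3/250*0/1, 2/125 + 3/250*1/5) = [2/125, 23/1250)
  'd': [2/125 + 3/250*1/5, 2/125 + 3/250*2/5) = [23/1250, 13/625)
  'a': [2/125 + 3/250*2/5, 2/125 + 3/250*7/10) = [13/625, 61/2500)
  'b': [2/125 + 3/250*7/10, 2/125 + 3/250*1/1) = [61/2500, 7/250) <- contains code 131/5000
  emit 'b', narrow to [61/2500, 7/250)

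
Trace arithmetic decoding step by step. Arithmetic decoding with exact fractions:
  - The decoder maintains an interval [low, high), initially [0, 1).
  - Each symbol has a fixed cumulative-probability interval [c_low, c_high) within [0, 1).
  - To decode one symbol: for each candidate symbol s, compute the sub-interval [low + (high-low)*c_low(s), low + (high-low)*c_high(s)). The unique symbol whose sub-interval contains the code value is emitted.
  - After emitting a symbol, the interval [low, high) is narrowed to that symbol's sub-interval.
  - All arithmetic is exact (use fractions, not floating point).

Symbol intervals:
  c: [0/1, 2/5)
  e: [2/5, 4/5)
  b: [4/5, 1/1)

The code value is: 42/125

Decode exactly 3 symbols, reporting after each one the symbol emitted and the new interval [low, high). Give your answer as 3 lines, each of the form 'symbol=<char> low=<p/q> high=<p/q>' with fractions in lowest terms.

Step 1: interval [0/1, 1/1), width = 1/1 - 0/1 = 1/1
  'c': [0/1 + 1/1*0/1, 0/1 + 1/1*2/5) = [0/1, 2/5) <- contains code 42/125
  'e': [0/1 + 1/1*2/5, 0/1 + 1/1*4/5) = [2/5, 4/5)
  'b': [0/1 + 1/1*4/5, 0/1 + 1/1*1/1) = [4/5, 1/1)
  emit 'c', narrow to [0/1, 2/5)
Step 2: interval [0/1, 2/5), width = 2/5 - 0/1 = 2/5
  'c': [0/1 + 2/5*0/1, 0/1 + 2/5*2/5) = [0/1, 4/25)
  'e': [0/1 + 2/5*2/5, 0/1 + 2/5*4/5) = [4/25, 8/25)
  'b': [0/1 + 2/5*4/5, 0/1 + 2/5*1/1) = [8/25, 2/5) <- contains code 42/125
  emit 'b', narrow to [8/25, 2/5)
Step 3: interval [8/25, 2/5), width = 2/5 - 8/25 = 2/25
  'c': [8/25 + 2/25*0/1, 8/25 + 2/25*2/5) = [8/25, 44/125) <- contains code 42/125
  'e': [8/25 + 2/25*2/5, 8/25 + 2/25*4/5) = [44/125, 48/125)
  'b': [8/25 + 2/25*4/5, 8/25 + 2/25*1/1) = [48/125, 2/5)
  emit 'c', narrow to [8/25, 44/125)

Answer: symbol=c low=0/1 high=2/5
symbol=b low=8/25 high=2/5
symbol=c low=8/25 high=44/125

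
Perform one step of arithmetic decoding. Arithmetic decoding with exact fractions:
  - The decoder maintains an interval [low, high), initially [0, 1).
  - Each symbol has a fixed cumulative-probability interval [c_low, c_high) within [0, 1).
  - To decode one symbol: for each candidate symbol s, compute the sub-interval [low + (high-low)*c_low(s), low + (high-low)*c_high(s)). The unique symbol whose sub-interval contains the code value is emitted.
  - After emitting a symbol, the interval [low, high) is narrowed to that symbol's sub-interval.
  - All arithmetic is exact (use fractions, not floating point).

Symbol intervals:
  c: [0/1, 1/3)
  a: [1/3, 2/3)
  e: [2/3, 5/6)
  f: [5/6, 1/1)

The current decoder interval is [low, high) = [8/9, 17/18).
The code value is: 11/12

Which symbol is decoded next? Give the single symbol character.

Interval width = high − low = 17/18 − 8/9 = 1/18
Scaled code = (code − low) / width = (11/12 − 8/9) / 1/18 = 1/2
  c: [0/1, 1/3) 
  a: [1/3, 2/3) ← scaled code falls here ✓
  e: [2/3, 5/6) 
  f: [5/6, 1/1) 

Answer: a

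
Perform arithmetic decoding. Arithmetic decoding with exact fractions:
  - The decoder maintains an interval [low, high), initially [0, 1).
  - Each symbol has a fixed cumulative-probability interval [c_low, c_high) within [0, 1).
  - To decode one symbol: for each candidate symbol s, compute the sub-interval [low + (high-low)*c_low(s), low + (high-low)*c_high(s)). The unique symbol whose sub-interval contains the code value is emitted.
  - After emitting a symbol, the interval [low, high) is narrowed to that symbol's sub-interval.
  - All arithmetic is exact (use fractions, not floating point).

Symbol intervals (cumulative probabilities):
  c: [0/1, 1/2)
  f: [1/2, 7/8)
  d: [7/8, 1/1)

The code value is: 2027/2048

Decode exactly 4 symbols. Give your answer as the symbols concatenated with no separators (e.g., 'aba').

Step 1: interval [0/1, 1/1), width = 1/1 - 0/1 = 1/1
  'c': [0/1 + 1/1*0/1, 0/1 + 1/1*1/2) = [0/1, 1/2)
  'f': [0/1 + 1/1*1/2, 0/1 + 1/1*7/8) = [1/2, 7/8)
  'd': [0/1 + 1/1*7/8, 0/1 + 1/1*1/1) = [7/8, 1/1) <- contains code 2027/2048
  emit 'd', narrow to [7/8, 1/1)
Step 2: interval [7/8, 1/1), width = 1/1 - 7/8 = 1/8
  'c': [7/8 + 1/8*0/1, 7/8 + 1/8*1/2) = [7/8, 15/16)
  'f': [7/8 + 1/8*1/2, 7/8 + 1/8*7/8) = [15/16, 63/64)
  'd': [7/8 + 1/8*7/8, 7/8 + 1/8*1/1) = [63/64, 1/1) <- contains code 2027/2048
  emit 'd', narrow to [63/64, 1/1)
Step 3: interval [63/64, 1/1), width = 1/1 - 63/64 = 1/64
  'c': [63/64 + 1/64*0/1, 63/64 + 1/64*1/2) = [63/64, 127/128) <- contains code 2027/2048
  'f': [63/64 + 1/64*1/2, 63/64 + 1/64*7/8) = [127/128, 511/512)
  'd': [63/64 + 1/64*7/8, 63/64 + 1/64*1/1) = [511/512, 1/1)
  emit 'c', narrow to [63/64, 127/128)
Step 4: interval [63/64, 127/128), width = 127/128 - 63/64 = 1/128
  'c': [63/64 + 1/128*0/1, 63/64 + 1/128*1/2) = [63/64, 253/256)
  'f': [63/64 + 1/128*1/2, 63/64 + 1/128*7/8) = [253/256, 1015/1024) <- contains code 2027/2048
  'd': [63/64 + 1/128*7/8, 63/64 + 1/128*1/1) = [1015/1024, 127/128)
  emit 'f', narrow to [253/256, 1015/1024)

Answer: ddcf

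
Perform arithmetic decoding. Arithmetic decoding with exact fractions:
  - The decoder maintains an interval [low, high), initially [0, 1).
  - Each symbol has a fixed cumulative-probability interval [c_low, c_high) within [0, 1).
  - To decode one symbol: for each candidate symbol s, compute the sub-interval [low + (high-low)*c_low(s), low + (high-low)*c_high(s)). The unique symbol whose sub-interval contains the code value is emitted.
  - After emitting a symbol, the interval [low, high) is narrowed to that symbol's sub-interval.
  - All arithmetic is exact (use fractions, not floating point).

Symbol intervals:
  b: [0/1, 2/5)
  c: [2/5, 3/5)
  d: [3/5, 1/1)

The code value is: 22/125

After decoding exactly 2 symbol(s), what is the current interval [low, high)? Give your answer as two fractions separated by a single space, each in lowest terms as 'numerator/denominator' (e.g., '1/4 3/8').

Answer: 4/25 6/25

Derivation:
Step 1: interval [0/1, 1/1), width = 1/1 - 0/1 = 1/1
  'b': [0/1 + 1/1*0/1, 0/1 + 1/1*2/5) = [0/1, 2/5) <- contains code 22/125
  'c': [0/1 + 1/1*2/5, 0/1 + 1/1*3/5) = [2/5, 3/5)
  'd': [0/1 + 1/1*3/5, 0/1 + 1/1*1/1) = [3/5, 1/1)
  emit 'b', narrow to [0/1, 2/5)
Step 2: interval [0/1, 2/5), width = 2/5 - 0/1 = 2/5
  'b': [0/1 + 2/5*0/1, 0/1 + 2/5*2/5) = [0/1, 4/25)
  'c': [0/1 + 2/5*2/5, 0/1 + 2/5*3/5) = [4/25, 6/25) <- contains code 22/125
  'd': [0/1 + 2/5*3/5, 0/1 + 2/5*1/1) = [6/25, 2/5)
  emit 'c', narrow to [4/25, 6/25)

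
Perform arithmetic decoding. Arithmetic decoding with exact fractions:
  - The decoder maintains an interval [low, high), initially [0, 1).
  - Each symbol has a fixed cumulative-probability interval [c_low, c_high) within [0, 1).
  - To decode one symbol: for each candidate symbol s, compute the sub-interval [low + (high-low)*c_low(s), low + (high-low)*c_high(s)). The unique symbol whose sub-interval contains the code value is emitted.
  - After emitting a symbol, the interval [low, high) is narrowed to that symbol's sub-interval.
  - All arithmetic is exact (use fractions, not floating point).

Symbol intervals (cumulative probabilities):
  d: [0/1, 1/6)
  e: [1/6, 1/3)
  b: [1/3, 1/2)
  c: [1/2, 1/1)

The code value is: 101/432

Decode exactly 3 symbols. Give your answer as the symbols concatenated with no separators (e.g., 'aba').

Answer: ebb

Derivation:
Step 1: interval [0/1, 1/1), width = 1/1 - 0/1 = 1/1
  'd': [0/1 + 1/1*0/1, 0/1 + 1/1*1/6) = [0/1, 1/6)
  'e': [0/1 + 1/1*1/6, 0/1 + 1/1*1/3) = [1/6, 1/3) <- contains code 101/432
  'b': [0/1 + 1/1*1/3, 0/1 + 1/1*1/2) = [1/3, 1/2)
  'c': [0/1 + 1/1*1/2, 0/1 + 1/1*1/1) = [1/2, 1/1)
  emit 'e', narrow to [1/6, 1/3)
Step 2: interval [1/6, 1/3), width = 1/3 - 1/6 = 1/6
  'd': [1/6 + 1/6*0/1, 1/6 + 1/6*1/6) = [1/6, 7/36)
  'e': [1/6 + 1/6*1/6, 1/6 + 1/6*1/3) = [7/36, 2/9)
  'b': [1/6 + 1/6*1/3, 1/6 + 1/6*1/2) = [2/9, 1/4) <- contains code 101/432
  'c': [1/6 + 1/6*1/2, 1/6 + 1/6*1/1) = [1/4, 1/3)
  emit 'b', narrow to [2/9, 1/4)
Step 3: interval [2/9, 1/4), width = 1/4 - 2/9 = 1/36
  'd': [2/9 + 1/36*0/1, 2/9 + 1/36*1/6) = [2/9, 49/216)
  'e': [2/9 + 1/36*1/6, 2/9 + 1/36*1/3) = [49/216, 25/108)
  'b': [2/9 + 1/36*1/3, 2/9 + 1/36*1/2) = [25/108, 17/72) <- contains code 101/432
  'c': [2/9 + 1/36*1/2, 2/9 + 1/36*1/1) = [17/72, 1/4)
  emit 'b', narrow to [25/108, 17/72)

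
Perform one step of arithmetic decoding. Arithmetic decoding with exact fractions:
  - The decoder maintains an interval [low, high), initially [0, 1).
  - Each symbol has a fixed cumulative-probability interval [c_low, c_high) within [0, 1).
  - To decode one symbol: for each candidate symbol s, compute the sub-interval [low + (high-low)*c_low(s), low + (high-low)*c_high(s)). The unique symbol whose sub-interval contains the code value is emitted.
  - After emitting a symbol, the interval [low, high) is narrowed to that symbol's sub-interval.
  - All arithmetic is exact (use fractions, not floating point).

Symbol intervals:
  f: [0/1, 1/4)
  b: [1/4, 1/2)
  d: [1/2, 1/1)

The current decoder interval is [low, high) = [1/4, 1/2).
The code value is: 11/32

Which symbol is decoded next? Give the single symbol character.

Interval width = high − low = 1/2 − 1/4 = 1/4
Scaled code = (code − low) / width = (11/32 − 1/4) / 1/4 = 3/8
  f: [0/1, 1/4) 
  b: [1/4, 1/2) ← scaled code falls here ✓
  d: [1/2, 1/1) 

Answer: b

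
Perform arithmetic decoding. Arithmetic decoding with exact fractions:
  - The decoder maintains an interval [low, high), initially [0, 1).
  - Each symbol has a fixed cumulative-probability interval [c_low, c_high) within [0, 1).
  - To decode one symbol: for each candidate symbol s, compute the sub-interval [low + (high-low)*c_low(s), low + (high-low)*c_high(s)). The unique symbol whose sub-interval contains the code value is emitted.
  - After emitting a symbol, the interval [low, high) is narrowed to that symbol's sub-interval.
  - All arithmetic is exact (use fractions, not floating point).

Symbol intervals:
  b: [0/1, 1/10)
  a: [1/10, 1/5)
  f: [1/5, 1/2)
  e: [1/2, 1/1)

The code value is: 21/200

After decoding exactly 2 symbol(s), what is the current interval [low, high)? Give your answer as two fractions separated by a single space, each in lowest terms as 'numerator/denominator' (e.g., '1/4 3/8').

Step 1: interval [0/1, 1/1), width = 1/1 - 0/1 = 1/1
  'b': [0/1 + 1/1*0/1, 0/1 + 1/1*1/10) = [0/1, 1/10)
  'a': [0/1 + 1/1*1/10, 0/1 + 1/1*1/5) = [1/10, 1/5) <- contains code 21/200
  'f': [0/1 + 1/1*1/5, 0/1 + 1/1*1/2) = [1/5, 1/2)
  'e': [0/1 + 1/1*1/2, 0/1 + 1/1*1/1) = [1/2, 1/1)
  emit 'a', narrow to [1/10, 1/5)
Step 2: interval [1/10, 1/5), width = 1/5 - 1/10 = 1/10
  'b': [1/10 + 1/10*0/1, 1/10 + 1/10*1/10) = [1/10, 11/100) <- contains code 21/200
  'a': [1/10 + 1/10*1/10, 1/10 + 1/10*1/5) = [11/100, 3/25)
  'f': [1/10 + 1/10*1/5, 1/10 + 1/10*1/2) = [3/25, 3/20)
  'e': [1/10 + 1/10*1/2, 1/10 + 1/10*1/1) = [3/20, 1/5)
  emit 'b', narrow to [1/10, 11/100)

Answer: 1/10 11/100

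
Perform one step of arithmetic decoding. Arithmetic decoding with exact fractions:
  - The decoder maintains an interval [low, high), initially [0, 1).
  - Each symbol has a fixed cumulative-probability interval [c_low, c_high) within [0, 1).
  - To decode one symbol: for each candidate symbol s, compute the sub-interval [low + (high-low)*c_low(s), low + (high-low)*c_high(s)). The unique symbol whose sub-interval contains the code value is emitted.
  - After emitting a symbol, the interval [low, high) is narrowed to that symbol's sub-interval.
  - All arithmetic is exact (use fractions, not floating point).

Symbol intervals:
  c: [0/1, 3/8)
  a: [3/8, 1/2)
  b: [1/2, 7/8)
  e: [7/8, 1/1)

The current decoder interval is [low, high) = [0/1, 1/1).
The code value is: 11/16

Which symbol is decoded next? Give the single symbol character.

Answer: b

Derivation:
Interval width = high − low = 1/1 − 0/1 = 1/1
Scaled code = (code − low) / width = (11/16 − 0/1) / 1/1 = 11/16
  c: [0/1, 3/8) 
  a: [3/8, 1/2) 
  b: [1/2, 7/8) ← scaled code falls here ✓
  e: [7/8, 1/1) 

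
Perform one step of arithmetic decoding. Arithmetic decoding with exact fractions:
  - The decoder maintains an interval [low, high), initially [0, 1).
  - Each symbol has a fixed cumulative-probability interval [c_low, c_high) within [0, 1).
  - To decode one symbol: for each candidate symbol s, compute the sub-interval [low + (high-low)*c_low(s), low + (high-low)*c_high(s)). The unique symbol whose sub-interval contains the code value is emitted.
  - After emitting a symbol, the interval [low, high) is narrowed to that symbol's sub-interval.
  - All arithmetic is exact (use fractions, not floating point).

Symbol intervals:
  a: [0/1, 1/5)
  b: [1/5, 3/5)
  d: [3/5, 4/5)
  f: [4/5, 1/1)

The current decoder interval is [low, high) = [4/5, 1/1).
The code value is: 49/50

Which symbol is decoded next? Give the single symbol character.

Answer: f

Derivation:
Interval width = high − low = 1/1 − 4/5 = 1/5
Scaled code = (code − low) / width = (49/50 − 4/5) / 1/5 = 9/10
  a: [0/1, 1/5) 
  b: [1/5, 3/5) 
  d: [3/5, 4/5) 
  f: [4/5, 1/1) ← scaled code falls here ✓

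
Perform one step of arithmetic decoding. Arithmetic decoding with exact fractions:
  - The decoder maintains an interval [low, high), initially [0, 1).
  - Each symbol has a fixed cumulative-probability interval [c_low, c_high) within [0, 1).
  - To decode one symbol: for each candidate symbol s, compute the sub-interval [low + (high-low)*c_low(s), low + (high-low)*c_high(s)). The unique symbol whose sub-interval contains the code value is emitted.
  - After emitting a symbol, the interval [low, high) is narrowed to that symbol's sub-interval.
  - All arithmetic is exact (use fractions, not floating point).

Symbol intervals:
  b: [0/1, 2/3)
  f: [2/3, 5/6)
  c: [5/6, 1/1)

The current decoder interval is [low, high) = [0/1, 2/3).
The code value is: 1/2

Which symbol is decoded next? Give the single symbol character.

Interval width = high − low = 2/3 − 0/1 = 2/3
Scaled code = (code − low) / width = (1/2 − 0/1) / 2/3 = 3/4
  b: [0/1, 2/3) 
  f: [2/3, 5/6) ← scaled code falls here ✓
  c: [5/6, 1/1) 

Answer: f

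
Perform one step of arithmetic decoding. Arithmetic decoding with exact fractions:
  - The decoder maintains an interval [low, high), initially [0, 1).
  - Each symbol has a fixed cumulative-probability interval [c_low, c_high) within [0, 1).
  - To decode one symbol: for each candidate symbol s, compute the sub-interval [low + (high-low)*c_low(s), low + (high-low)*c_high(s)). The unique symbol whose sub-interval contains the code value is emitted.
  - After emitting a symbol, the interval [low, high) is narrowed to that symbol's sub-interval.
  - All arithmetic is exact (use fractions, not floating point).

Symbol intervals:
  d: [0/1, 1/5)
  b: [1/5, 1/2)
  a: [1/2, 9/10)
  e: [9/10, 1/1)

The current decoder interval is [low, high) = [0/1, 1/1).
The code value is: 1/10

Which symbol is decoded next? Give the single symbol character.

Interval width = high − low = 1/1 − 0/1 = 1/1
Scaled code = (code − low) / width = (1/10 − 0/1) / 1/1 = 1/10
  d: [0/1, 1/5) ← scaled code falls here ✓
  b: [1/5, 1/2) 
  a: [1/2, 9/10) 
  e: [9/10, 1/1) 

Answer: d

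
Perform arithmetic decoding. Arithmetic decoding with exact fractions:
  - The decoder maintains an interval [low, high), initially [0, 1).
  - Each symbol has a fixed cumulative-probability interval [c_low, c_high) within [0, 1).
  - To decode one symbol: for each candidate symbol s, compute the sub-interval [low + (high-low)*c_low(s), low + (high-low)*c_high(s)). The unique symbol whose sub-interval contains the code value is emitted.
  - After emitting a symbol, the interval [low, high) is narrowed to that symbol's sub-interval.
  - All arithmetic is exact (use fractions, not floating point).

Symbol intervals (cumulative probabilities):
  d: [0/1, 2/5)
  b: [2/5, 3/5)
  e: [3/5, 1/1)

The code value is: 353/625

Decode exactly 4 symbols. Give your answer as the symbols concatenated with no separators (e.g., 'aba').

Answer: bebe

Derivation:
Step 1: interval [0/1, 1/1), width = 1/1 - 0/1 = 1/1
  'd': [0/1 + 1/1*0/1, 0/1 + 1/1*2/5) = [0/1, 2/5)
  'b': [0/1 + 1/1*2/5, 0/1 + 1/1*3/5) = [2/5, 3/5) <- contains code 353/625
  'e': [0/1 + 1/1*3/5, 0/1 + 1/1*1/1) = [3/5, 1/1)
  emit 'b', narrow to [2/5, 3/5)
Step 2: interval [2/5, 3/5), width = 3/5 - 2/5 = 1/5
  'd': [2/5 + 1/5*0/1, 2/5 + 1/5*2/5) = [2/5, 12/25)
  'b': [2/5 + 1/5*2/5, 2/5 + 1/5*3/5) = [12/25, 13/25)
  'e': [2/5 + 1/5*3/5, 2/5 + 1/5*1/1) = [13/25, 3/5) <- contains code 353/625
  emit 'e', narrow to [13/25, 3/5)
Step 3: interval [13/25, 3/5), width = 3/5 - 13/25 = 2/25
  'd': [13/25 + 2/25*0/1, 13/25 + 2/25*2/5) = [13/25, 69/125)
  'b': [13/25 + 2/25*2/5, 13/25 + 2/25*3/5) = [69/125, 71/125) <- contains code 353/625
  'e': [13/25 + 2/25*3/5, 13/25 + 2/25*1/1) = [71/125, 3/5)
  emit 'b', narrow to [69/125, 71/125)
Step 4: interval [69/125, 71/125), width = 71/125 - 69/125 = 2/125
  'd': [69/125 + 2/125*0/1, 69/125 + 2/125*2/5) = [69/125, 349/625)
  'b': [69/125 + 2/125*2/5, 69/125 + 2/125*3/5) = [349/625, 351/625)
  'e': [69/125 + 2/125*3/5, 69/125 + 2/125*1/1) = [351/625, 71/125) <- contains code 353/625
  emit 'e', narrow to [351/625, 71/125)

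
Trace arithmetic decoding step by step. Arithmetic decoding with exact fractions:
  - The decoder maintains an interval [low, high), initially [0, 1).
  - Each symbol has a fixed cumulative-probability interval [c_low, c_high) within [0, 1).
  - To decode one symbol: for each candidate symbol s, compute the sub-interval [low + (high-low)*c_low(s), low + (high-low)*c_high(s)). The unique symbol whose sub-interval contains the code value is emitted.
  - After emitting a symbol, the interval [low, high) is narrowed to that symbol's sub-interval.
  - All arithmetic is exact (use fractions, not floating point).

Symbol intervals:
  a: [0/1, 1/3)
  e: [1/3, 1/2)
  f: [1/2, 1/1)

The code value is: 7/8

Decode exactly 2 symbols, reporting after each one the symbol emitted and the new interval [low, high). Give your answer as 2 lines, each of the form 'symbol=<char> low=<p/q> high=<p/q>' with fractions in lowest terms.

Step 1: interval [0/1, 1/1), width = 1/1 - 0/1 = 1/1
  'a': [0/1 + 1/1*0/1, 0/1 + 1/1*1/3) = [0/1, 1/3)
  'e': [0/1 + 1/1*1/3, 0/1 + 1/1*1/2) = [1/3, 1/2)
  'f': [0/1 + 1/1*1/2, 0/1 + 1/1*1/1) = [1/2, 1/1) <- contains code 7/8
  emit 'f', narrow to [1/2, 1/1)
Step 2: interval [1/2, 1/1), width = 1/1 - 1/2 = 1/2
  'a': [1/2 + 1/2*0/1, 1/2 + 1/2*1/3) = [1/2, 2/3)
  'e': [1/2 + 1/2*1/3, 1/2 + 1/2*1/2) = [2/3, 3/4)
  'f': [1/2 + 1/2*1/2, 1/2 + 1/2*1/1) = [3/4, 1/1) <- contains code 7/8
  emit 'f', narrow to [3/4, 1/1)

Answer: symbol=f low=1/2 high=1/1
symbol=f low=3/4 high=1/1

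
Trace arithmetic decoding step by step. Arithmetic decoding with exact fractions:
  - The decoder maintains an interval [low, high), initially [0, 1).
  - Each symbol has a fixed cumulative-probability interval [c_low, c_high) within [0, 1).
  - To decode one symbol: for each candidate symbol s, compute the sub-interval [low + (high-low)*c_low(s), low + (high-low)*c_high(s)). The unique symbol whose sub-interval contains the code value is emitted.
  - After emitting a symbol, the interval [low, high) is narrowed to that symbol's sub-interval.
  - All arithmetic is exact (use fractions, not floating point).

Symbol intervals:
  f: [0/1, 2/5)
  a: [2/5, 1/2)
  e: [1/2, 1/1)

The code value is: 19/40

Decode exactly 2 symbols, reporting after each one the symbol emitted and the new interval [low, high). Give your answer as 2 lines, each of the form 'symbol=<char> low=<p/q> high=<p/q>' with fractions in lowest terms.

Step 1: interval [0/1, 1/1), width = 1/1 - 0/1 = 1/1
  'f': [0/1 + 1/1*0/1, 0/1 + 1/1*2/5) = [0/1, 2/5)
  'a': [0/1 + 1/1*2/5, 0/1 + 1/1*1/2) = [2/5, 1/2) <- contains code 19/40
  'e': [0/1 + 1/1*1/2, 0/1 + 1/1*1/1) = [1/2, 1/1)
  emit 'a', narrow to [2/5, 1/2)
Step 2: interval [2/5, 1/2), width = 1/2 - 2/5 = 1/10
  'f': [2/5 + 1/10*0/1, 2/5 + 1/10*2/5) = [2/5, 11/25)
  'a': [2/5 + 1/10*2/5, 2/5 + 1/10*1/2) = [11/25, 9/20)
  'e': [2/5 + 1/10*1/2, 2/5 + 1/10*1/1) = [9/20, 1/2) <- contains code 19/40
  emit 'e', narrow to [9/20, 1/2)

Answer: symbol=a low=2/5 high=1/2
symbol=e low=9/20 high=1/2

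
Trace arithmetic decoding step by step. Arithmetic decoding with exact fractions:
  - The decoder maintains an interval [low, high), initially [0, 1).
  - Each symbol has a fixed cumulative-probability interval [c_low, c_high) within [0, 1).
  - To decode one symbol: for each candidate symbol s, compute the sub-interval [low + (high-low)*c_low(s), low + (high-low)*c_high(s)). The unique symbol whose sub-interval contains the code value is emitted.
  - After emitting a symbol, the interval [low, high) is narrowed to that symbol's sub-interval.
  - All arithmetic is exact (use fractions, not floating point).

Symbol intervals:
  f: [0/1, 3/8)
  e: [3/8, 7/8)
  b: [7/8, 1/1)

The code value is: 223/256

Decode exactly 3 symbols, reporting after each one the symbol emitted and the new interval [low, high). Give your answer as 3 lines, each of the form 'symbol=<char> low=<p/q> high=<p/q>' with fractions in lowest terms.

Step 1: interval [0/1, 1/1), width = 1/1 - 0/1 = 1/1
  'f': [0/1 + 1/1*0/1, 0/1 + 1/1*3/8) = [0/1, 3/8)
  'e': [0/1 + 1/1*3/8, 0/1 + 1/1*7/8) = [3/8, 7/8) <- contains code 223/256
  'b': [0/1 + 1/1*7/8, 0/1 + 1/1*1/1) = [7/8, 1/1)
  emit 'e', narrow to [3/8, 7/8)
Step 2: interval [3/8, 7/8), width = 7/8 - 3/8 = 1/2
  'f': [3/8 + 1/2*0/1, 3/8 + 1/2*3/8) = [3/8, 9/16)
  'e': [3/8 + 1/2*3/8, 3/8 + 1/2*7/8) = [9/16, 13/16)
  'b': [3/8 + 1/2*7/8, 3/8 + 1/2*1/1) = [13/16, 7/8) <- contains code 223/256
  emit 'b', narrow to [13/16, 7/8)
Step 3: interval [13/16, 7/8), width = 7/8 - 13/16 = 1/16
  'f': [13/16 + 1/16*0/1, 13/16 + 1/16*3/8) = [13/16, 107/128)
  'e': [13/16 + 1/16*3/8, 13/16 + 1/16*7/8) = [107/128, 111/128)
  'b': [13/16 + 1/16*7/8, 13/16 + 1/16*1/1) = [111/128, 7/8) <- contains code 223/256
  emit 'b', narrow to [111/128, 7/8)

Answer: symbol=e low=3/8 high=7/8
symbol=b low=13/16 high=7/8
symbol=b low=111/128 high=7/8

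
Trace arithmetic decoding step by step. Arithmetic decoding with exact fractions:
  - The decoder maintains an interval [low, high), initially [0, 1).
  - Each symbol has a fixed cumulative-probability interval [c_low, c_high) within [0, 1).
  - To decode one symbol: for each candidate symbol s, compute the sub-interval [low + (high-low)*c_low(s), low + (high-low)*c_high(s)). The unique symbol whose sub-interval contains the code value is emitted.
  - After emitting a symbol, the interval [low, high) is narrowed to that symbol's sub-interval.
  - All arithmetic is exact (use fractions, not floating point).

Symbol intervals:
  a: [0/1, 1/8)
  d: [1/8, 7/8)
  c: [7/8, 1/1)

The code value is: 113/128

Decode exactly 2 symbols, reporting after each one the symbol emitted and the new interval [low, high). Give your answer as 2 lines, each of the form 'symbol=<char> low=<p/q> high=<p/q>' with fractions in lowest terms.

Answer: symbol=c low=7/8 high=1/1
symbol=a low=7/8 high=57/64

Derivation:
Step 1: interval [0/1, 1/1), width = 1/1 - 0/1 = 1/1
  'a': [0/1 + 1/1*0/1, 0/1 + 1/1*1/8) = [0/1, 1/8)
  'd': [0/1 + 1/1*1/8, 0/1 + 1/1*7/8) = [1/8, 7/8)
  'c': [0/1 + 1/1*7/8, 0/1 + 1/1*1/1) = [7/8, 1/1) <- contains code 113/128
  emit 'c', narrow to [7/8, 1/1)
Step 2: interval [7/8, 1/1), width = 1/1 - 7/8 = 1/8
  'a': [7/8 + 1/8*0/1, 7/8 + 1/8*1/8) = [7/8, 57/64) <- contains code 113/128
  'd': [7/8 + 1/8*1/8, 7/8 + 1/8*7/8) = [57/64, 63/64)
  'c': [7/8 + 1/8*7/8, 7/8 + 1/8*1/1) = [63/64, 1/1)
  emit 'a', narrow to [7/8, 57/64)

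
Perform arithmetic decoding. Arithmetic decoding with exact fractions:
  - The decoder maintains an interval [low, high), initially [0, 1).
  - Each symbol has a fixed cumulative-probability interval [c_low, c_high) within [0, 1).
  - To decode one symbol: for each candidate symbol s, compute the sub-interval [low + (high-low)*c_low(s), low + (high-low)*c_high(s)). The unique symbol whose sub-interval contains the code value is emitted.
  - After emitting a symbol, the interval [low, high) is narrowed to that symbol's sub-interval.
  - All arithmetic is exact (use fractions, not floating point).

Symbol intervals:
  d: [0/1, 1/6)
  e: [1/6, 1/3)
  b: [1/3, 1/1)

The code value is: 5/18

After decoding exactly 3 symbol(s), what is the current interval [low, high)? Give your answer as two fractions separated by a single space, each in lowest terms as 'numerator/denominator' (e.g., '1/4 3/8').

Answer: 7/27 1/3

Derivation:
Step 1: interval [0/1, 1/1), width = 1/1 - 0/1 = 1/1
  'd': [0/1 + 1/1*0/1, 0/1 + 1/1*1/6) = [0/1, 1/6)
  'e': [0/1 + 1/1*1/6, 0/1 + 1/1*1/3) = [1/6, 1/3) <- contains code 5/18
  'b': [0/1 + 1/1*1/3, 0/1 + 1/1*1/1) = [1/3, 1/1)
  emit 'e', narrow to [1/6, 1/3)
Step 2: interval [1/6, 1/3), width = 1/3 - 1/6 = 1/6
  'd': [1/6 + 1/6*0/1, 1/6 + 1/6*1/6) = [1/6, 7/36)
  'e': [1/6 + 1/6*1/6, 1/6 + 1/6*1/3) = [7/36, 2/9)
  'b': [1/6 + 1/6*1/3, 1/6 + 1/6*1/1) = [2/9, 1/3) <- contains code 5/18
  emit 'b', narrow to [2/9, 1/3)
Step 3: interval [2/9, 1/3), width = 1/3 - 2/9 = 1/9
  'd': [2/9 + 1/9*0/1, 2/9 + 1/9*1/6) = [2/9, 13/54)
  'e': [2/9 + 1/9*1/6, 2/9 + 1/9*1/3) = [13/54, 7/27)
  'b': [2/9 + 1/9*1/3, 2/9 + 1/9*1/1) = [7/27, 1/3) <- contains code 5/18
  emit 'b', narrow to [7/27, 1/3)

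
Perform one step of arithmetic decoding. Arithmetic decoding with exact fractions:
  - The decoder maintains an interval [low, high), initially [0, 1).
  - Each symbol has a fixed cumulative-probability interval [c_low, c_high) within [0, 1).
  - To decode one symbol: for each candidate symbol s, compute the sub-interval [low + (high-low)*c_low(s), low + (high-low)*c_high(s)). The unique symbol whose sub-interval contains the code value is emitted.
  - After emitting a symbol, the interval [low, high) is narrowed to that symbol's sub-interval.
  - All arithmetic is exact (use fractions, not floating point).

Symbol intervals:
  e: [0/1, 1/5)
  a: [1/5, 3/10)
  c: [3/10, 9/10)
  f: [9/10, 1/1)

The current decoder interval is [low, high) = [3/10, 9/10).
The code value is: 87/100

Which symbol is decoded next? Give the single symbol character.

Interval width = high − low = 9/10 − 3/10 = 3/5
Scaled code = (code − low) / width = (87/100 − 3/10) / 3/5 = 19/20
  e: [0/1, 1/5) 
  a: [1/5, 3/10) 
  c: [3/10, 9/10) 
  f: [9/10, 1/1) ← scaled code falls here ✓

Answer: f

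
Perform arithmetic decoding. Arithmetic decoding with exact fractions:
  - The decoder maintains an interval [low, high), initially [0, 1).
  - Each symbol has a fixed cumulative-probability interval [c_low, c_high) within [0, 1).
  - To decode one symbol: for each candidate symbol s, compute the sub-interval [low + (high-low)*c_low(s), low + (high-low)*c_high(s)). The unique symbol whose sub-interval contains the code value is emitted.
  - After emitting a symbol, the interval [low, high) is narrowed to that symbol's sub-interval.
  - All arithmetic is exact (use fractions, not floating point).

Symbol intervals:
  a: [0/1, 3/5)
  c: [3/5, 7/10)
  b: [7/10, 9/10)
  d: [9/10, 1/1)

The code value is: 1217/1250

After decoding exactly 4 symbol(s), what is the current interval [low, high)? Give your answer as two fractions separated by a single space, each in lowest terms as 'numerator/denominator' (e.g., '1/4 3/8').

Step 1: interval [0/1, 1/1), width = 1/1 - 0/1 = 1/1
  'a': [0/1 + 1/1*0/1, 0/1 + 1/1*3/5) = [0/1, 3/5)
  'c': [0/1 + 1/1*3/5, 0/1 + 1/1*7/10) = [3/5, 7/10)
  'b': [0/1 + 1/1*7/10, 0/1 + 1/1*9/10) = [7/10, 9/10)
  'd': [0/1 + 1/1*9/10, 0/1 + 1/1*1/1) = [9/10, 1/1) <- contains code 1217/1250
  emit 'd', narrow to [9/10, 1/1)
Step 2: interval [9/10, 1/1), width = 1/1 - 9/10 = 1/10
  'a': [9/10 + 1/10*0/1, 9/10 + 1/10*3/5) = [9/10, 24/25)
  'c': [9/10 + 1/10*3/5, 9/10 + 1/10*7/10) = [24/25, 97/100)
  'b': [9/10 + 1/10*7/10, 9/10 + 1/10*9/10) = [97/100, 99/100) <- contains code 1217/1250
  'd': [9/10 + 1/10*9/10, 9/10 + 1/10*1/1) = [99/100, 1/1)
  emit 'b', narrow to [97/100, 99/100)
Step 3: interval [97/100, 99/100), width = 99/100 - 97/100 = 1/50
  'a': [97/100 + 1/50*0/1, 97/100 + 1/50*3/5) = [97/100, 491/500) <- contains code 1217/1250
  'c': [97/100 + 1/50*3/5, 97/100 + 1/50*7/10) = [491/500, 123/125)
  'b': [97/100 + 1/50*7/10, 97/100 + 1/50*9/10) = [123/125, 247/250)
  'd': [97/100 + 1/50*9/10, 97/100 + 1/50*1/1) = [247/250, 99/100)
  emit 'a', narrow to [97/100, 491/500)
Step 4: interval [97/100, 491/500), width = 491/500 - 97/100 = 3/250
  'a': [97/100 + 3/250*0/1, 97/100 + 3/250*3/5) = [97/100, 2443/2500) <- contains code 1217/1250
  'c': [97/100 + 3/250*3/5, 97/100 + 3/250*7/10) = [2443/2500, 1223/1250)
  'b': [97/100 + 3/250*7/10, 97/100 + 3/250*9/10) = [1223/1250, 613/625)
  'd': [97/100 + 3/250*9/10, 97/100 + 3/250*1/1) = [613/625, 491/500)
  emit 'a', narrow to [97/100, 2443/2500)

Answer: 97/100 2443/2500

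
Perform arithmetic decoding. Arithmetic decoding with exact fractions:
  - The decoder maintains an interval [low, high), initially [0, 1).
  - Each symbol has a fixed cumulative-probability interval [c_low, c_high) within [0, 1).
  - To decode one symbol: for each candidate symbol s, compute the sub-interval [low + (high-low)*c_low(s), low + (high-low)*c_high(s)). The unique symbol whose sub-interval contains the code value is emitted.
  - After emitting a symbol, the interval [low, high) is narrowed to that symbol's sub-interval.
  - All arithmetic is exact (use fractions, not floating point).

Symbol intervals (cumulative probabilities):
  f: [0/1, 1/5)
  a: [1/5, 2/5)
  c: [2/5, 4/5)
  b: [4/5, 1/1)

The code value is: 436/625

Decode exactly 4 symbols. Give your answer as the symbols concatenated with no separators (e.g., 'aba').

Answer: ccba

Derivation:
Step 1: interval [0/1, 1/1), width = 1/1 - 0/1 = 1/1
  'f': [0/1 + 1/1*0/1, 0/1 + 1/1*1/5) = [0/1, 1/5)
  'a': [0/1 + 1/1*1/5, 0/1 + 1/1*2/5) = [1/5, 2/5)
  'c': [0/1 + 1/1*2/5, 0/1 + 1/1*4/5) = [2/5, 4/5) <- contains code 436/625
  'b': [0/1 + 1/1*4/5, 0/1 + 1/1*1/1) = [4/5, 1/1)
  emit 'c', narrow to [2/5, 4/5)
Step 2: interval [2/5, 4/5), width = 4/5 - 2/5 = 2/5
  'f': [2/5 + 2/5*0/1, 2/5 + 2/5*1/5) = [2/5, 12/25)
  'a': [2/5 + 2/5*1/5, 2/5 + 2/5*2/5) = [12/25, 14/25)
  'c': [2/5 + 2/5*2/5, 2/5 + 2/5*4/5) = [14/25, 18/25) <- contains code 436/625
  'b': [2/5 + 2/5*4/5, 2/5 + 2/5*1/1) = [18/25, 4/5)
  emit 'c', narrow to [14/25, 18/25)
Step 3: interval [14/25, 18/25), width = 18/25 - 14/25 = 4/25
  'f': [14/25 + 4/25*0/1, 14/25 + 4/25*1/5) = [14/25, 74/125)
  'a': [14/25 + 4/25*1/5, 14/25 + 4/25*2/5) = [74/125, 78/125)
  'c': [14/25 + 4/25*2/5, 14/25 + 4/25*4/5) = [78/125, 86/125)
  'b': [14/25 + 4/25*4/5, 14/25 + 4/25*1/1) = [86/125, 18/25) <- contains code 436/625
  emit 'b', narrow to [86/125, 18/25)
Step 4: interval [86/125, 18/25), width = 18/25 - 86/125 = 4/125
  'f': [86/125 + 4/125*0/1, 86/125 + 4/125*1/5) = [86/125, 434/625)
  'a': [86/125 + 4/125*1/5, 86/125 + 4/125*2/5) = [434/625, 438/625) <- contains code 436/625
  'c': [86/125 + 4/125*2/5, 86/125 + 4/125*4/5) = [438/625, 446/625)
  'b': [86/125 + 4/125*4/5, 86/125 + 4/125*1/1) = [446/625, 18/25)
  emit 'a', narrow to [434/625, 438/625)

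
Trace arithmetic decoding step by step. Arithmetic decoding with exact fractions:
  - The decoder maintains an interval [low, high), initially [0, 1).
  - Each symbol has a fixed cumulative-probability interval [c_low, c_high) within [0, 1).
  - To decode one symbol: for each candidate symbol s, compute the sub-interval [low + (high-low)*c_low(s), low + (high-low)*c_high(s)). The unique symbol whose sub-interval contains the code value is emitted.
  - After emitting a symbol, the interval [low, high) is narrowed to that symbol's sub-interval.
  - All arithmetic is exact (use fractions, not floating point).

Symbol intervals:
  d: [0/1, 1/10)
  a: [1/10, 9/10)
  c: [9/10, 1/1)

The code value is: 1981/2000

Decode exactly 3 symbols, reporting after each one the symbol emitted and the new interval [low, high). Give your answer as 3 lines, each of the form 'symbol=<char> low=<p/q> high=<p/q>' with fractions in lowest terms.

Step 1: interval [0/1, 1/1), width = 1/1 - 0/1 = 1/1
  'd': [0/1 + 1/1*0/1, 0/1 + 1/1*1/10) = [0/1, 1/10)
  'a': [0/1 + 1/1*1/10, 0/1 + 1/1*9/10) = [1/10, 9/10)
  'c': [0/1 + 1/1*9/10, 0/1 + 1/1*1/1) = [9/10, 1/1) <- contains code 1981/2000
  emit 'c', narrow to [9/10, 1/1)
Step 2: interval [9/10, 1/1), width = 1/1 - 9/10 = 1/10
  'd': [9/10 + 1/10*0/1, 9/10 + 1/10*1/10) = [9/10, 91/100)
  'a': [9/10 + 1/10*1/10, 9/10 + 1/10*9/10) = [91/100, 99/100)
  'c': [9/10 + 1/10*9/10, 9/10 + 1/10*1/1) = [99/100, 1/1) <- contains code 1981/2000
  emit 'c', narrow to [99/100, 1/1)
Step 3: interval [99/100, 1/1), width = 1/1 - 99/100 = 1/100
  'd': [99/100 + 1/100*0/1, 99/100 + 1/100*1/10) = [99/100, 991/1000) <- contains code 1981/2000
  'a': [99/100 + 1/100*1/10, 99/100 + 1/100*9/10) = [991/1000, 999/1000)
  'c': [99/100 + 1/100*9/10, 99/100 + 1/100*1/1) = [999/1000, 1/1)
  emit 'd', narrow to [99/100, 991/1000)

Answer: symbol=c low=9/10 high=1/1
symbol=c low=99/100 high=1/1
symbol=d low=99/100 high=991/1000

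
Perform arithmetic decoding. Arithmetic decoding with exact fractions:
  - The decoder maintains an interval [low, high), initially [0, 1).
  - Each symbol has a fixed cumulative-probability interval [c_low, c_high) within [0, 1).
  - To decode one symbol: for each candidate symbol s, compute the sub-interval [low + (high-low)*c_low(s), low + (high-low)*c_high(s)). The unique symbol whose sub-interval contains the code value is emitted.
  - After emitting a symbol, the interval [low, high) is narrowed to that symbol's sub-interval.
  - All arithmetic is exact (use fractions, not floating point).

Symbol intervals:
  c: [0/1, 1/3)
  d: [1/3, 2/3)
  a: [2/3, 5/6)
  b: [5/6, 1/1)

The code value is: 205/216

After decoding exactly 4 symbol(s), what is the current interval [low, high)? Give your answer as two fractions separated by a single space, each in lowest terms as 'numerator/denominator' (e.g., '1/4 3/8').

Step 1: interval [0/1, 1/1), width = 1/1 - 0/1 = 1/1
  'c': [0/1 + 1/1*0/1, 0/1 + 1/1*1/3) = [0/1, 1/3)
  'd': [0/1 + 1/1*1/3, 0/1 + 1/1*2/3) = [1/3, 2/3)
  'a': [0/1 + 1/1*2/3, 0/1 + 1/1*5/6) = [2/3, 5/6)
  'b': [0/1 + 1/1*5/6, 0/1 + 1/1*1/1) = [5/6, 1/1) <- contains code 205/216
  emit 'b', narrow to [5/6, 1/1)
Step 2: interval [5/6, 1/1), width = 1/1 - 5/6 = 1/6
  'c': [5/6 + 1/6*0/1, 5/6 + 1/6*1/3) = [5/6, 8/9)
  'd': [5/6 + 1/6*1/3, 5/6 + 1/6*2/3) = [8/9, 17/18)
  'a': [5/6 + 1/6*2/3, 5/6 + 1/6*5/6) = [17/18, 35/36) <- contains code 205/216
  'b': [5/6 + 1/6*5/6, 5/6 + 1/6*1/1) = [35/36, 1/1)
  emit 'a', narrow to [17/18, 35/36)
Step 3: interval [17/18, 35/36), width = 35/36 - 17/18 = 1/36
  'c': [17/18 + 1/36*0/1, 17/18 + 1/36*1/3) = [17/18, 103/108) <- contains code 205/216
  'd': [17/18 + 1/36*1/3, 17/18 + 1/36*2/3) = [103/108, 26/27)
  'a': [17/18 + 1/36*2/3, 17/18 + 1/36*5/6) = [26/27, 209/216)
  'b': [17/18 + 1/36*5/6, 17/18 + 1/36*1/1) = [209/216, 35/36)
  emit 'c', narrow to [17/18, 103/108)
Step 4: interval [17/18, 103/108), width = 103/108 - 17/18 = 1/108
  'c': [17/18 + 1/108*0/1, 17/18 + 1/108*1/3) = [17/18, 307/324)
  'd': [17/18 + 1/108*1/3, 17/18 + 1/108*2/3) = [307/324, 77/81) <- contains code 205/216
  'a': [17/18 + 1/108*2/3, 17/18 + 1/108*5/6) = [77/81, 617/648)
  'b': [17/18 + 1/108*5/6, 17/18 + 1/108*1/1) = [617/648, 103/108)
  emit 'd', narrow to [307/324, 77/81)

Answer: 307/324 77/81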